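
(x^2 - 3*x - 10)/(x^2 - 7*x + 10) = (x + 2)/(x - 2)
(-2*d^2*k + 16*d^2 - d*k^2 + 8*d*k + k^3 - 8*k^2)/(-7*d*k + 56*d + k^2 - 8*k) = (2*d^2 + d*k - k^2)/(7*d - k)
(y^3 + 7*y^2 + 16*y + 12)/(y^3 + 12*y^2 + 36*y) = (y^3 + 7*y^2 + 16*y + 12)/(y*(y^2 + 12*y + 36))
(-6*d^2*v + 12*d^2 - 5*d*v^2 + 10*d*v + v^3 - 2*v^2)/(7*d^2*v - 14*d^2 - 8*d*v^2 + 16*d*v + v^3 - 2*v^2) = (-6*d^2 - 5*d*v + v^2)/(7*d^2 - 8*d*v + v^2)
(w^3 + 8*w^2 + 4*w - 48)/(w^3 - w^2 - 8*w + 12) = (w^2 + 10*w + 24)/(w^2 + w - 6)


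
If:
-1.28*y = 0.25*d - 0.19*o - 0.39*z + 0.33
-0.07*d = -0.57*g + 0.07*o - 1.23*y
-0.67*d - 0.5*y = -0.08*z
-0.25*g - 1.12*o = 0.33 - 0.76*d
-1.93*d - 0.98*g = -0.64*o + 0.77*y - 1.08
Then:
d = 0.25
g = 0.68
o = -0.28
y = -0.32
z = 0.10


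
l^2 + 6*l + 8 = (l + 2)*(l + 4)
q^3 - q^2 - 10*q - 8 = (q - 4)*(q + 1)*(q + 2)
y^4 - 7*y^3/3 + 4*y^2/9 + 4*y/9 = y*(y - 2)*(y - 2/3)*(y + 1/3)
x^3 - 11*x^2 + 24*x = x*(x - 8)*(x - 3)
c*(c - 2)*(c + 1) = c^3 - c^2 - 2*c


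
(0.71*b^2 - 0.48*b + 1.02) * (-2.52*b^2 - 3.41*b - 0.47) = -1.7892*b^4 - 1.2115*b^3 - 1.2673*b^2 - 3.2526*b - 0.4794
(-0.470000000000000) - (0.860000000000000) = -1.33000000000000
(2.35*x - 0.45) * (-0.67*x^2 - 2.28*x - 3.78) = -1.5745*x^3 - 5.0565*x^2 - 7.857*x + 1.701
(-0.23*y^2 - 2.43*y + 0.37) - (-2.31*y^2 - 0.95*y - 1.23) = 2.08*y^2 - 1.48*y + 1.6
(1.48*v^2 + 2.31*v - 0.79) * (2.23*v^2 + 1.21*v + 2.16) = 3.3004*v^4 + 6.9421*v^3 + 4.2302*v^2 + 4.0337*v - 1.7064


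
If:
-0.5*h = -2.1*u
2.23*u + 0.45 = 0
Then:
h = -0.85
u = -0.20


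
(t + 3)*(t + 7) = t^2 + 10*t + 21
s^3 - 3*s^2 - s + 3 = (s - 3)*(s - 1)*(s + 1)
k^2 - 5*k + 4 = (k - 4)*(k - 1)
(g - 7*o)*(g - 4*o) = g^2 - 11*g*o + 28*o^2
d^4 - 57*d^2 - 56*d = d*(d - 8)*(d + 1)*(d + 7)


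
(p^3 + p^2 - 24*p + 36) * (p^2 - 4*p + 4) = p^5 - 3*p^4 - 24*p^3 + 136*p^2 - 240*p + 144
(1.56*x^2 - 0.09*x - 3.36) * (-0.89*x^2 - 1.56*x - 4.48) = -1.3884*x^4 - 2.3535*x^3 - 3.858*x^2 + 5.6448*x + 15.0528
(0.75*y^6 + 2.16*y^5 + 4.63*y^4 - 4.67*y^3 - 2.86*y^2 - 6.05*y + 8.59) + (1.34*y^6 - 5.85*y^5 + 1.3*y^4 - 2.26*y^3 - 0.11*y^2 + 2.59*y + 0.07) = 2.09*y^6 - 3.69*y^5 + 5.93*y^4 - 6.93*y^3 - 2.97*y^2 - 3.46*y + 8.66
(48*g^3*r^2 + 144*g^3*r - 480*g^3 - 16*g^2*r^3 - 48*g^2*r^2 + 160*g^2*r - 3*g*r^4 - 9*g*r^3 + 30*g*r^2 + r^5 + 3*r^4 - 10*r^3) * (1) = 48*g^3*r^2 + 144*g^3*r - 480*g^3 - 16*g^2*r^3 - 48*g^2*r^2 + 160*g^2*r - 3*g*r^4 - 9*g*r^3 + 30*g*r^2 + r^5 + 3*r^4 - 10*r^3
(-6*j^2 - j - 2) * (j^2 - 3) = -6*j^4 - j^3 + 16*j^2 + 3*j + 6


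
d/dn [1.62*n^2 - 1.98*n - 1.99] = 3.24*n - 1.98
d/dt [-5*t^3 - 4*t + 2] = -15*t^2 - 4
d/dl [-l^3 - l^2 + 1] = l*(-3*l - 2)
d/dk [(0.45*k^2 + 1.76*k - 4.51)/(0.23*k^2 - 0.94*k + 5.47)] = (-0.8278*k^2 + 6.9976*k + 5.3878)/(0.0529*k^4 - 0.4324*k^3 + 3.3998*k^2 - 10.2836*k + 29.9209)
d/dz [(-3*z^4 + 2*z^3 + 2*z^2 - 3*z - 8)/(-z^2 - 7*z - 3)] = (6*z^5 + 61*z^4 + 8*z^3 - 35*z^2 - 28*z - 47)/(z^4 + 14*z^3 + 55*z^2 + 42*z + 9)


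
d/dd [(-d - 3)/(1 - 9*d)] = -28/(9*d - 1)^2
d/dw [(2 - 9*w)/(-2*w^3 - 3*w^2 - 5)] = 3*(6*w^3 + 9*w^2 - 2*w*(w + 1)*(9*w - 2) + 15)/(2*w^3 + 3*w^2 + 5)^2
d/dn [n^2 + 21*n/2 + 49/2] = 2*n + 21/2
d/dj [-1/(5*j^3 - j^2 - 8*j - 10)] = (15*j^2 - 2*j - 8)/(-5*j^3 + j^2 + 8*j + 10)^2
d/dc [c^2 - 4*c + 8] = 2*c - 4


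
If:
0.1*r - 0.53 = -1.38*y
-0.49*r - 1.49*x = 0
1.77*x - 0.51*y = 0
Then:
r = -0.36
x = 0.12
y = 0.41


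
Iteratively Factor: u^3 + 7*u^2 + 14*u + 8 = (u + 4)*(u^2 + 3*u + 2) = (u + 2)*(u + 4)*(u + 1)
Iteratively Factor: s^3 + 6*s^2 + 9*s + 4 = (s + 1)*(s^2 + 5*s + 4) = (s + 1)*(s + 4)*(s + 1)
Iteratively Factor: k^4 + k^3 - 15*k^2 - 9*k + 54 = (k - 3)*(k^3 + 4*k^2 - 3*k - 18) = (k - 3)*(k + 3)*(k^2 + k - 6) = (k - 3)*(k + 3)^2*(k - 2)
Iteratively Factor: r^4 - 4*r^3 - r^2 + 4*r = (r - 1)*(r^3 - 3*r^2 - 4*r) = (r - 4)*(r - 1)*(r^2 + r) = r*(r - 4)*(r - 1)*(r + 1)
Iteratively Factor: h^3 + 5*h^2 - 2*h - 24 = (h + 4)*(h^2 + h - 6) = (h + 3)*(h + 4)*(h - 2)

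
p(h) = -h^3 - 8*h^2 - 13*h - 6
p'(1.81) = -51.79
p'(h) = -3*h^2 - 16*h - 13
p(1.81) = -61.67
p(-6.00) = 0.00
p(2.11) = -78.44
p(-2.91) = -11.27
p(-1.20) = -0.19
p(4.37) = -299.04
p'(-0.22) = -9.63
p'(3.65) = -111.37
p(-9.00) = 192.00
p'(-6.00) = -25.00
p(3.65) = -208.66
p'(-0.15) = -10.67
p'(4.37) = -140.21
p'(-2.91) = 8.16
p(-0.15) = -4.23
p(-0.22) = -3.52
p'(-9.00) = -112.00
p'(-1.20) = 1.88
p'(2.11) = -60.12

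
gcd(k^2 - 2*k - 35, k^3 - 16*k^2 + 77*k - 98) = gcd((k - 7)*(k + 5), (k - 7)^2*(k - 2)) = k - 7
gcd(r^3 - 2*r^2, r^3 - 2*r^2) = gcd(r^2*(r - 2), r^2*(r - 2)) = r^3 - 2*r^2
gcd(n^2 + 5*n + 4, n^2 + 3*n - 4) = n + 4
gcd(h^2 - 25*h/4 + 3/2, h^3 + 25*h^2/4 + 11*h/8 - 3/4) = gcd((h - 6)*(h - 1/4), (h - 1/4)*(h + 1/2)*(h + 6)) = h - 1/4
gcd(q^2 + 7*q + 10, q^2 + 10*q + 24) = 1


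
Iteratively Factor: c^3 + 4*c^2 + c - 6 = (c + 3)*(c^2 + c - 2) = (c + 2)*(c + 3)*(c - 1)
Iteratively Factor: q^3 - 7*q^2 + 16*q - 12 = (q - 3)*(q^2 - 4*q + 4) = (q - 3)*(q - 2)*(q - 2)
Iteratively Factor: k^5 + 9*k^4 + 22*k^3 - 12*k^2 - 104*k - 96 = (k + 2)*(k^4 + 7*k^3 + 8*k^2 - 28*k - 48) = (k + 2)*(k + 4)*(k^3 + 3*k^2 - 4*k - 12) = (k + 2)^2*(k + 4)*(k^2 + k - 6) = (k + 2)^2*(k + 3)*(k + 4)*(k - 2)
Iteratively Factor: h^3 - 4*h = (h - 2)*(h^2 + 2*h) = h*(h - 2)*(h + 2)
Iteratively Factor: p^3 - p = (p - 1)*(p^2 + p) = p*(p - 1)*(p + 1)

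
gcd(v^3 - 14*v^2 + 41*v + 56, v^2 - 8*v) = v - 8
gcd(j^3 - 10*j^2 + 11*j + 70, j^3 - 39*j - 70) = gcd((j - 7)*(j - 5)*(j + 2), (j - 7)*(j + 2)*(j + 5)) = j^2 - 5*j - 14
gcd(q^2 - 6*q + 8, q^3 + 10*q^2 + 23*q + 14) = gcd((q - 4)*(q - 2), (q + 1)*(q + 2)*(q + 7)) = 1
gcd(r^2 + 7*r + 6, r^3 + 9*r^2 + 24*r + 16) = r + 1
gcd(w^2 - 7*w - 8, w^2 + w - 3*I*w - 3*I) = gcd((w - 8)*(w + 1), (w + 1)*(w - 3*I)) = w + 1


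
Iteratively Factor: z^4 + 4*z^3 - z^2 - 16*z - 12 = (z + 1)*(z^3 + 3*z^2 - 4*z - 12) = (z + 1)*(z + 3)*(z^2 - 4) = (z + 1)*(z + 2)*(z + 3)*(z - 2)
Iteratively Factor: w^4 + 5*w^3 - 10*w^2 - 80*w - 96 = (w + 3)*(w^3 + 2*w^2 - 16*w - 32) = (w + 2)*(w + 3)*(w^2 - 16) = (w + 2)*(w + 3)*(w + 4)*(w - 4)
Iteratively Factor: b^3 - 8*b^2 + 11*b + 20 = (b - 5)*(b^2 - 3*b - 4) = (b - 5)*(b - 4)*(b + 1)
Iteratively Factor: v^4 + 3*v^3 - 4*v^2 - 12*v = (v)*(v^3 + 3*v^2 - 4*v - 12) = v*(v - 2)*(v^2 + 5*v + 6) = v*(v - 2)*(v + 2)*(v + 3)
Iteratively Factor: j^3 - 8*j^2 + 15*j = (j)*(j^2 - 8*j + 15) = j*(j - 5)*(j - 3)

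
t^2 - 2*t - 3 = (t - 3)*(t + 1)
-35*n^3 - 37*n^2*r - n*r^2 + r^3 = (-7*n + r)*(n + r)*(5*n + r)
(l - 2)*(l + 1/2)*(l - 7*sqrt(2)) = l^3 - 7*sqrt(2)*l^2 - 3*l^2/2 - l + 21*sqrt(2)*l/2 + 7*sqrt(2)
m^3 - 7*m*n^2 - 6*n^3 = (m - 3*n)*(m + n)*(m + 2*n)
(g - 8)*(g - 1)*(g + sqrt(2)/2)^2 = g^4 - 9*g^3 + sqrt(2)*g^3 - 9*sqrt(2)*g^2 + 17*g^2/2 - 9*g/2 + 8*sqrt(2)*g + 4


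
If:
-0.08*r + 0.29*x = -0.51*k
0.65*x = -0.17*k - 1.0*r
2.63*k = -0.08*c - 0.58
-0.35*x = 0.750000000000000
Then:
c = -53.26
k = 1.40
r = 1.15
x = -2.14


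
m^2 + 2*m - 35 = (m - 5)*(m + 7)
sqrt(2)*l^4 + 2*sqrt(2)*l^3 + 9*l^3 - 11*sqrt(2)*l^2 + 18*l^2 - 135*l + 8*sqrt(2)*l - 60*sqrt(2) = (l - 3)*(l + 5)*(l + 4*sqrt(2))*(sqrt(2)*l + 1)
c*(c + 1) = c^2 + c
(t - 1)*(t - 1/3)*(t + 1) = t^3 - t^2/3 - t + 1/3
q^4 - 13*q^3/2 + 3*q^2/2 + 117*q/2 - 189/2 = (q - 7/2)*(q - 3)^2*(q + 3)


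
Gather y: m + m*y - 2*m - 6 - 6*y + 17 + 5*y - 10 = -m + y*(m - 1) + 1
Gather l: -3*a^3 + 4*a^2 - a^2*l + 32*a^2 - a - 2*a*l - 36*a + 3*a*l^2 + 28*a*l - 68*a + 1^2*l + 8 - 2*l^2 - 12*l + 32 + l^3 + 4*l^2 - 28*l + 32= -3*a^3 + 36*a^2 - 105*a + l^3 + l^2*(3*a + 2) + l*(-a^2 + 26*a - 39) + 72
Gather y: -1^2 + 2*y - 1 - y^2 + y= -y^2 + 3*y - 2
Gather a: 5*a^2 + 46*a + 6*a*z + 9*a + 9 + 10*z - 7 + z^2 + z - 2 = 5*a^2 + a*(6*z + 55) + z^2 + 11*z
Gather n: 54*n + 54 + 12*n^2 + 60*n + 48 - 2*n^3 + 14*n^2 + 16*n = -2*n^3 + 26*n^2 + 130*n + 102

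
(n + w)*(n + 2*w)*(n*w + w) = n^3*w + 3*n^2*w^2 + n^2*w + 2*n*w^3 + 3*n*w^2 + 2*w^3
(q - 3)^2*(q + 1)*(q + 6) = q^4 + q^3 - 27*q^2 + 27*q + 54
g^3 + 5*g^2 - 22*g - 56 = (g - 4)*(g + 2)*(g + 7)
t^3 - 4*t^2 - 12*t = t*(t - 6)*(t + 2)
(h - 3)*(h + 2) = h^2 - h - 6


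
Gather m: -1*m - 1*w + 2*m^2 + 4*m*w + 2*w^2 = 2*m^2 + m*(4*w - 1) + 2*w^2 - w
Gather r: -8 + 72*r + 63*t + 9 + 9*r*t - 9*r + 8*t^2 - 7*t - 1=r*(9*t + 63) + 8*t^2 + 56*t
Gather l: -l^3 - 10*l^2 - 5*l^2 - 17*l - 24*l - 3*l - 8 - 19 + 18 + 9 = -l^3 - 15*l^2 - 44*l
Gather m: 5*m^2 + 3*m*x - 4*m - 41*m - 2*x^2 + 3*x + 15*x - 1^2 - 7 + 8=5*m^2 + m*(3*x - 45) - 2*x^2 + 18*x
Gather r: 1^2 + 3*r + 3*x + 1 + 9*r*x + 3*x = r*(9*x + 3) + 6*x + 2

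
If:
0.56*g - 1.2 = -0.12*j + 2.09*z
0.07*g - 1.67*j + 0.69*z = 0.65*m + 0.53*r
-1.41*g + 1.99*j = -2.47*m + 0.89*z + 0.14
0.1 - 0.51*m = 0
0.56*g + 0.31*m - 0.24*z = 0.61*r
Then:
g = 0.01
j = -0.43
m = 0.20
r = 0.34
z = -0.60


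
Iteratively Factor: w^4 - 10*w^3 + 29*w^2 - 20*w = (w - 5)*(w^3 - 5*w^2 + 4*w) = (w - 5)*(w - 1)*(w^2 - 4*w) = w*(w - 5)*(w - 1)*(w - 4)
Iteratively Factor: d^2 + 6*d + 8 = (d + 4)*(d + 2)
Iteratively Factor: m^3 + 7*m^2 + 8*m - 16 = (m - 1)*(m^2 + 8*m + 16) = (m - 1)*(m + 4)*(m + 4)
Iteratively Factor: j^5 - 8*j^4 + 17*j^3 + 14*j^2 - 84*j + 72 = (j - 3)*(j^4 - 5*j^3 + 2*j^2 + 20*j - 24) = (j - 3)*(j - 2)*(j^3 - 3*j^2 - 4*j + 12) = (j - 3)*(j - 2)^2*(j^2 - j - 6) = (j - 3)*(j - 2)^2*(j + 2)*(j - 3)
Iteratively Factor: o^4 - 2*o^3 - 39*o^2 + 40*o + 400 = (o + 4)*(o^3 - 6*o^2 - 15*o + 100) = (o - 5)*(o + 4)*(o^2 - o - 20) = (o - 5)^2*(o + 4)*(o + 4)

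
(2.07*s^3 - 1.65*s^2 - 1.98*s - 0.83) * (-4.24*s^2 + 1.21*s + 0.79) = -8.7768*s^5 + 9.5007*s^4 + 8.034*s^3 - 0.1801*s^2 - 2.5685*s - 0.6557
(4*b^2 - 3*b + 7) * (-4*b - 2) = -16*b^3 + 4*b^2 - 22*b - 14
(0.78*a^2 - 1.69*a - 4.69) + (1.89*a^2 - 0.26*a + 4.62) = 2.67*a^2 - 1.95*a - 0.0700000000000003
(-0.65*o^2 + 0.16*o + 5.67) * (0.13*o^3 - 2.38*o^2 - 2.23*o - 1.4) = -0.0845*o^5 + 1.5678*o^4 + 1.8058*o^3 - 12.9414*o^2 - 12.8681*o - 7.938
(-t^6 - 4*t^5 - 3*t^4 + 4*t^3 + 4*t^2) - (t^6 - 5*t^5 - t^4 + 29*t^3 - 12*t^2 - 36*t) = -2*t^6 + t^5 - 2*t^4 - 25*t^3 + 16*t^2 + 36*t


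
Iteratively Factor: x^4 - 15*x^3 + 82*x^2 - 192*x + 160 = (x - 4)*(x^3 - 11*x^2 + 38*x - 40) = (x - 4)^2*(x^2 - 7*x + 10) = (x - 5)*(x - 4)^2*(x - 2)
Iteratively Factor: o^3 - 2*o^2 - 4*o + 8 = (o + 2)*(o^2 - 4*o + 4) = (o - 2)*(o + 2)*(o - 2)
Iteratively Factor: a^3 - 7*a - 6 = (a - 3)*(a^2 + 3*a + 2) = (a - 3)*(a + 2)*(a + 1)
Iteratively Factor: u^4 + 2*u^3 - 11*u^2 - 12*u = (u - 3)*(u^3 + 5*u^2 + 4*u) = u*(u - 3)*(u^2 + 5*u + 4) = u*(u - 3)*(u + 4)*(u + 1)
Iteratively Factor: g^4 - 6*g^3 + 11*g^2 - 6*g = (g - 1)*(g^3 - 5*g^2 + 6*g) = g*(g - 1)*(g^2 - 5*g + 6) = g*(g - 2)*(g - 1)*(g - 3)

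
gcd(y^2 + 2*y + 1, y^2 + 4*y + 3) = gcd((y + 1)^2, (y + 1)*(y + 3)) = y + 1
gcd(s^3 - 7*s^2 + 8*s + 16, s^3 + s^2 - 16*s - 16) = s^2 - 3*s - 4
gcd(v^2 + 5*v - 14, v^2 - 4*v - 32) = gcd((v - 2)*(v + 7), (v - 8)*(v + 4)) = 1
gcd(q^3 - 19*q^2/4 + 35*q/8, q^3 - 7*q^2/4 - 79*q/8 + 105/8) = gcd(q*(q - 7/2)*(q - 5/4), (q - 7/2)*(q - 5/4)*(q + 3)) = q^2 - 19*q/4 + 35/8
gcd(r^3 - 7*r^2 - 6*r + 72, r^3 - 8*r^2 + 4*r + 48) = r^2 - 10*r + 24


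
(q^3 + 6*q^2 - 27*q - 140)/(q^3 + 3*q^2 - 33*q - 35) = (q + 4)/(q + 1)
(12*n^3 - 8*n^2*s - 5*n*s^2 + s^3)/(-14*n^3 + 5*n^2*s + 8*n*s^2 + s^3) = (-6*n + s)/(7*n + s)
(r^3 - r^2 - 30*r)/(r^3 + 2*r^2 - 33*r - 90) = r/(r + 3)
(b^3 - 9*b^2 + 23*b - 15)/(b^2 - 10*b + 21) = (b^2 - 6*b + 5)/(b - 7)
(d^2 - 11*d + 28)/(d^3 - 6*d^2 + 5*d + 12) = (d - 7)/(d^2 - 2*d - 3)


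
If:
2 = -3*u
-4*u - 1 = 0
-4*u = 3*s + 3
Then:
No Solution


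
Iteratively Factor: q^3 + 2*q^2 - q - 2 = (q + 1)*(q^2 + q - 2) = (q - 1)*(q + 1)*(q + 2)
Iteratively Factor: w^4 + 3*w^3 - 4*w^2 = (w)*(w^3 + 3*w^2 - 4*w) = w^2*(w^2 + 3*w - 4) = w^2*(w - 1)*(w + 4)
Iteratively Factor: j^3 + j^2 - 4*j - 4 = (j + 2)*(j^2 - j - 2) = (j + 1)*(j + 2)*(j - 2)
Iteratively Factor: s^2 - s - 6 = (s + 2)*(s - 3)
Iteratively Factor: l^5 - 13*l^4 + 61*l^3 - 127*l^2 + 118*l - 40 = (l - 5)*(l^4 - 8*l^3 + 21*l^2 - 22*l + 8) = (l - 5)*(l - 1)*(l^3 - 7*l^2 + 14*l - 8) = (l - 5)*(l - 1)^2*(l^2 - 6*l + 8) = (l - 5)*(l - 4)*(l - 1)^2*(l - 2)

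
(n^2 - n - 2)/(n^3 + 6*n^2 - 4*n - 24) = (n + 1)/(n^2 + 8*n + 12)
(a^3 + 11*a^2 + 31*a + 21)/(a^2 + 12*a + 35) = (a^2 + 4*a + 3)/(a + 5)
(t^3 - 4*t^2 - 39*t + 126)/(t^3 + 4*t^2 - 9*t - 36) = (t^2 - t - 42)/(t^2 + 7*t + 12)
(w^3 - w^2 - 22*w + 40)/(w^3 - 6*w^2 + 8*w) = (w + 5)/w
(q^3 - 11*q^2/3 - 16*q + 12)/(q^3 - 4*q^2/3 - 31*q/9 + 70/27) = 9*(q^2 - 3*q - 18)/(9*q^2 - 6*q - 35)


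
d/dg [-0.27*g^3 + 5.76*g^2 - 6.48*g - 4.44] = -0.81*g^2 + 11.52*g - 6.48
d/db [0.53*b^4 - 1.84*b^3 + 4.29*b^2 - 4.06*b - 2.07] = 2.12*b^3 - 5.52*b^2 + 8.58*b - 4.06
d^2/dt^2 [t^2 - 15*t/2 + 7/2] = 2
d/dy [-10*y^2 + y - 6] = 1 - 20*y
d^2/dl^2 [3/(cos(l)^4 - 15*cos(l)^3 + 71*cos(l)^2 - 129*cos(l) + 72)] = 3*(16*sin(l)^6 + 384*sin(l)^4*cos(l) - 1267*sin(l)^4 + 933*sin(l)^2 - 27333*cos(l)/8 + 8721*cos(3*l)/16 - 135*cos(5*l)/16 + 2880)/((cos(l) - 8)^3*(cos(l) - 3)^4*(cos(l) - 1)^3)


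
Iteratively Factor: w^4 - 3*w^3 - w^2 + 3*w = (w - 1)*(w^3 - 2*w^2 - 3*w) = w*(w - 1)*(w^2 - 2*w - 3) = w*(w - 3)*(w - 1)*(w + 1)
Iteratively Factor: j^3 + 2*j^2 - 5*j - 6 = (j - 2)*(j^2 + 4*j + 3) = (j - 2)*(j + 1)*(j + 3)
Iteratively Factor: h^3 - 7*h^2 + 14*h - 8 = (h - 1)*(h^2 - 6*h + 8) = (h - 2)*(h - 1)*(h - 4)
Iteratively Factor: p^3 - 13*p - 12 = (p + 3)*(p^2 - 3*p - 4) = (p - 4)*(p + 3)*(p + 1)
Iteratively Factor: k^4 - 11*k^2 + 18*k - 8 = (k - 1)*(k^3 + k^2 - 10*k + 8) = (k - 1)*(k + 4)*(k^2 - 3*k + 2) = (k - 1)^2*(k + 4)*(k - 2)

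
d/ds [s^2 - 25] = 2*s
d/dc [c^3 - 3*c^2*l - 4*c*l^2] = 3*c^2 - 6*c*l - 4*l^2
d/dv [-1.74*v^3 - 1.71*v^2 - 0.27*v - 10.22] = -5.22*v^2 - 3.42*v - 0.27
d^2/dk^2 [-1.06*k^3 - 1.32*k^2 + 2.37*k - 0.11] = -6.36*k - 2.64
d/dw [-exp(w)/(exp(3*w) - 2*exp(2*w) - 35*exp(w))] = 2*(exp(w) - 1)*exp(w)/(-exp(2*w) + 2*exp(w) + 35)^2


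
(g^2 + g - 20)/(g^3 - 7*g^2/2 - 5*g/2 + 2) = 2*(g + 5)/(2*g^2 + g - 1)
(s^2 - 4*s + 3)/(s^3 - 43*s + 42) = (s - 3)/(s^2 + s - 42)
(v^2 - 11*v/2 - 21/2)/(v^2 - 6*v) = (2*v^2 - 11*v - 21)/(2*v*(v - 6))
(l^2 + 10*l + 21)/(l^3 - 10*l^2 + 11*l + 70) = (l^2 + 10*l + 21)/(l^3 - 10*l^2 + 11*l + 70)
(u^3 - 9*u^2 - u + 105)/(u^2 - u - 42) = (u^2 - 2*u - 15)/(u + 6)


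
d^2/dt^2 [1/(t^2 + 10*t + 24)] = 2*(-t^2 - 10*t + 4*(t + 5)^2 - 24)/(t^2 + 10*t + 24)^3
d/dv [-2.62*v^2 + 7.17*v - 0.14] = 7.17 - 5.24*v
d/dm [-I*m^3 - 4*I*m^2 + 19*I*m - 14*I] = I*(-3*m^2 - 8*m + 19)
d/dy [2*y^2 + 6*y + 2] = 4*y + 6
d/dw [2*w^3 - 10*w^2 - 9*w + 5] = 6*w^2 - 20*w - 9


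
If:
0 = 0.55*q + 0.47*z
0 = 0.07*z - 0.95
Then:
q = -11.60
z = 13.57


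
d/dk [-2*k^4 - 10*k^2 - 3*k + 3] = -8*k^3 - 20*k - 3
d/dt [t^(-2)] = -2/t^3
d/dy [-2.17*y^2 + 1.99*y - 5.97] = 1.99 - 4.34*y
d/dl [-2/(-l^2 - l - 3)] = 2*(-2*l - 1)/(l^2 + l + 3)^2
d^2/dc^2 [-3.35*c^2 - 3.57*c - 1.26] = -6.70000000000000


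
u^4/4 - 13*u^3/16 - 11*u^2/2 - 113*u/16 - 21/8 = (u/4 + 1/2)*(u - 7)*(u + 3/4)*(u + 1)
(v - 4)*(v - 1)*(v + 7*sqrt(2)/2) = v^3 - 5*v^2 + 7*sqrt(2)*v^2/2 - 35*sqrt(2)*v/2 + 4*v + 14*sqrt(2)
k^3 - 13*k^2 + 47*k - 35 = (k - 7)*(k - 5)*(k - 1)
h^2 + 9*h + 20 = (h + 4)*(h + 5)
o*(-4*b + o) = -4*b*o + o^2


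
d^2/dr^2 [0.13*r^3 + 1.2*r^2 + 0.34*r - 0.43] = 0.78*r + 2.4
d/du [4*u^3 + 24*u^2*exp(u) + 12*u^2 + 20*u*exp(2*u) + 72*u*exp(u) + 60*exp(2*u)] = 24*u^2*exp(u) + 12*u^2 + 40*u*exp(2*u) + 120*u*exp(u) + 24*u + 140*exp(2*u) + 72*exp(u)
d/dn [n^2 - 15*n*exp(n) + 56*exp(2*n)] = -15*n*exp(n) + 2*n + 112*exp(2*n) - 15*exp(n)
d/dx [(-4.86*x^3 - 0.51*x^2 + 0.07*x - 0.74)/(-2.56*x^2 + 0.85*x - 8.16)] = (12.4416*x^4 - 8.262*x^3 + 118.7185*x^2 + 4.5344*x + 0.0578)/(6.5536*x^4 - 4.352*x^3 + 42.5017*x^2 - 13.872*x + 66.5856)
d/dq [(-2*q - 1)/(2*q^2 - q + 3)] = (-4*q^2 + 2*q + (2*q + 1)*(4*q - 1) - 6)/(2*q^2 - q + 3)^2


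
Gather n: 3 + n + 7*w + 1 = n + 7*w + 4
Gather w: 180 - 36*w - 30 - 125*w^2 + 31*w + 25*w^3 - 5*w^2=25*w^3 - 130*w^2 - 5*w + 150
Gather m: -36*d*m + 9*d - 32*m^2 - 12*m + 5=9*d - 32*m^2 + m*(-36*d - 12) + 5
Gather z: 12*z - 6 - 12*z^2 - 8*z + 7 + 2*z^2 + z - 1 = -10*z^2 + 5*z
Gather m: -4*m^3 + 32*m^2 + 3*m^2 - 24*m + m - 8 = -4*m^3 + 35*m^2 - 23*m - 8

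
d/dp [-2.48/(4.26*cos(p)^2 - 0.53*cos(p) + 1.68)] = (1.3144 - 21.1296*cos(p))*sin(p)/(4.26*cos(p)^2 - 0.53*cos(p) + 1.68)^2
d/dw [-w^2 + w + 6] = 1 - 2*w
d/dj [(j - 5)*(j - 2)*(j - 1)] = 3*j^2 - 16*j + 17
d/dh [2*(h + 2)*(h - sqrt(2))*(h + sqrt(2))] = 6*h^2 + 8*h - 4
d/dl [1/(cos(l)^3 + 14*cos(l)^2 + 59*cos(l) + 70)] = (3*cos(l)^2 + 28*cos(l) + 59)*sin(l)/(cos(l)^3 + 14*cos(l)^2 + 59*cos(l) + 70)^2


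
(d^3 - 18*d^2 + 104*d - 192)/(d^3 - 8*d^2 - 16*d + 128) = (d - 6)/(d + 4)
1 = 1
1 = 1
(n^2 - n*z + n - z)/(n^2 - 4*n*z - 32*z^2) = (-n^2 + n*z - n + z)/(-n^2 + 4*n*z + 32*z^2)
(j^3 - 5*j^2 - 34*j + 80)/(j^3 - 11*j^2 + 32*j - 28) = (j^2 - 3*j - 40)/(j^2 - 9*j + 14)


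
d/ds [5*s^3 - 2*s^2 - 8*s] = 15*s^2 - 4*s - 8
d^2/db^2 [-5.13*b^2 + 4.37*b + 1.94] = -10.2600000000000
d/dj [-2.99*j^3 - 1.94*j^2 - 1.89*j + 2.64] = -8.97*j^2 - 3.88*j - 1.89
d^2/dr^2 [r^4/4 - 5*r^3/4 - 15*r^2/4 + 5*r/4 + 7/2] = 3*r^2 - 15*r/2 - 15/2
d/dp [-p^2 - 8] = -2*p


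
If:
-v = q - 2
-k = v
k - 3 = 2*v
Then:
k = 1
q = 3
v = -1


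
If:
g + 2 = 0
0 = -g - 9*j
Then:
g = -2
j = 2/9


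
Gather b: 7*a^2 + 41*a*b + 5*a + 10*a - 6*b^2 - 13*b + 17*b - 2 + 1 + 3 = 7*a^2 + 15*a - 6*b^2 + b*(41*a + 4) + 2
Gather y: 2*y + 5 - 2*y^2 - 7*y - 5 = -2*y^2 - 5*y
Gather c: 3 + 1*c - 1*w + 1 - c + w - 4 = 0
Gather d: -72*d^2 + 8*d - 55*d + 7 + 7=-72*d^2 - 47*d + 14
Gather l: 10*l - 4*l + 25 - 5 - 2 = 6*l + 18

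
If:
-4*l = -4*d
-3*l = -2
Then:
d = 2/3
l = 2/3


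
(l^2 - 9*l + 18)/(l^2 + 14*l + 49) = (l^2 - 9*l + 18)/(l^2 + 14*l + 49)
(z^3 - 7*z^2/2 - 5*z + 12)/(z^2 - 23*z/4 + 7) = 2*(2*z^2 + z - 6)/(4*z - 7)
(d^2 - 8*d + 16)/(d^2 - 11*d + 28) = (d - 4)/(d - 7)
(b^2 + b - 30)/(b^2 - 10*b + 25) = (b + 6)/(b - 5)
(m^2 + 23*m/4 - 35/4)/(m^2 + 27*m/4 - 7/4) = (4*m - 5)/(4*m - 1)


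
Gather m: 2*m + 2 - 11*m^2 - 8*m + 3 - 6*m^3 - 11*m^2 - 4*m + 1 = -6*m^3 - 22*m^2 - 10*m + 6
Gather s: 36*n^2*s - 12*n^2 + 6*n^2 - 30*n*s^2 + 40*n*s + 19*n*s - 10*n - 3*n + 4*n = -6*n^2 - 30*n*s^2 - 9*n + s*(36*n^2 + 59*n)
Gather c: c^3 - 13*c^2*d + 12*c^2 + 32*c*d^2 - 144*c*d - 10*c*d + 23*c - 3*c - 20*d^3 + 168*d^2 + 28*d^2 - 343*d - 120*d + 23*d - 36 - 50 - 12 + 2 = c^3 + c^2*(12 - 13*d) + c*(32*d^2 - 154*d + 20) - 20*d^3 + 196*d^2 - 440*d - 96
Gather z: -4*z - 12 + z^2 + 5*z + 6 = z^2 + z - 6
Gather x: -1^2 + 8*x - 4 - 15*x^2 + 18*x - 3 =-15*x^2 + 26*x - 8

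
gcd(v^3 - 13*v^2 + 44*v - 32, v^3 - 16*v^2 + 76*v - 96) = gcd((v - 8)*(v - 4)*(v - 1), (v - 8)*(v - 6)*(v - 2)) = v - 8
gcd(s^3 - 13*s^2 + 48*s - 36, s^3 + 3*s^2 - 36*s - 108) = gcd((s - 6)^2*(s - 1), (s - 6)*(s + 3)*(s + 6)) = s - 6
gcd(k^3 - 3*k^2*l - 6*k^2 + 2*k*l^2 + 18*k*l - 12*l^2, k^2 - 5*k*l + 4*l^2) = k - l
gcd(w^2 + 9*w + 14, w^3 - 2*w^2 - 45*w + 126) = w + 7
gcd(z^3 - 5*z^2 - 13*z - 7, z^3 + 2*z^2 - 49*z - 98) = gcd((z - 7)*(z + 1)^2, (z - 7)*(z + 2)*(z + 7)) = z - 7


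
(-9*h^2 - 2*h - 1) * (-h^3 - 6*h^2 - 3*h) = 9*h^5 + 56*h^4 + 40*h^3 + 12*h^2 + 3*h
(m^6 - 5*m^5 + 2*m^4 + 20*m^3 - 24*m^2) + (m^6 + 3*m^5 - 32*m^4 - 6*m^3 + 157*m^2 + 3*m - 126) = 2*m^6 - 2*m^5 - 30*m^4 + 14*m^3 + 133*m^2 + 3*m - 126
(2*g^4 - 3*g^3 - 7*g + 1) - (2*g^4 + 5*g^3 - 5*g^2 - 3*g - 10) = -8*g^3 + 5*g^2 - 4*g + 11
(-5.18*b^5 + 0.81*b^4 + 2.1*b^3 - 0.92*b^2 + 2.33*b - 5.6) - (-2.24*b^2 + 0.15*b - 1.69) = -5.18*b^5 + 0.81*b^4 + 2.1*b^3 + 1.32*b^2 + 2.18*b - 3.91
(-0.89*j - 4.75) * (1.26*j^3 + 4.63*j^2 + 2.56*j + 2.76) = -1.1214*j^4 - 10.1057*j^3 - 24.2709*j^2 - 14.6164*j - 13.11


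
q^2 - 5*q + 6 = (q - 3)*(q - 2)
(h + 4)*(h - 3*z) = h^2 - 3*h*z + 4*h - 12*z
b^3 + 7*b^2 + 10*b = b*(b + 2)*(b + 5)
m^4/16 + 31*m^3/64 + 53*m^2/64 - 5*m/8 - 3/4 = (m/4 + 1)^2*(m - 1)*(m + 3/4)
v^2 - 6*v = v*(v - 6)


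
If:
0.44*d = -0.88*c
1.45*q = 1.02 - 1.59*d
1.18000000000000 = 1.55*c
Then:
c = 0.76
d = -1.52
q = 2.37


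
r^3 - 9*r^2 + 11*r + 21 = (r - 7)*(r - 3)*(r + 1)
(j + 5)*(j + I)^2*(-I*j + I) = -I*j^4 + 2*j^3 - 4*I*j^3 + 8*j^2 + 6*I*j^2 - 10*j + 4*I*j - 5*I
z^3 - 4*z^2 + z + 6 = (z - 3)*(z - 2)*(z + 1)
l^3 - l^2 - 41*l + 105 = (l - 5)*(l - 3)*(l + 7)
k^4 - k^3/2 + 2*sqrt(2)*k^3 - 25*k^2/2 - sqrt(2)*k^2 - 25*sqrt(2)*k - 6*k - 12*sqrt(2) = (k - 4)*(k + 1/2)*(k + 3)*(k + 2*sqrt(2))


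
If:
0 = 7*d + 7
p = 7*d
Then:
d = -1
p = -7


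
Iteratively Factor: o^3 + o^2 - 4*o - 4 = (o - 2)*(o^2 + 3*o + 2) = (o - 2)*(o + 1)*(o + 2)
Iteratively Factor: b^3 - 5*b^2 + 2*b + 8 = (b - 2)*(b^2 - 3*b - 4) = (b - 2)*(b + 1)*(b - 4)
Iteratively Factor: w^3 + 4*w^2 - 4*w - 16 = (w + 2)*(w^2 + 2*w - 8) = (w - 2)*(w + 2)*(w + 4)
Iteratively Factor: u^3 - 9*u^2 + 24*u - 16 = (u - 1)*(u^2 - 8*u + 16) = (u - 4)*(u - 1)*(u - 4)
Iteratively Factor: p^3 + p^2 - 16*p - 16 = (p - 4)*(p^2 + 5*p + 4) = (p - 4)*(p + 1)*(p + 4)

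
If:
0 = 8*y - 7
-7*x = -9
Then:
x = 9/7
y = 7/8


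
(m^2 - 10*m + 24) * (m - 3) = m^3 - 13*m^2 + 54*m - 72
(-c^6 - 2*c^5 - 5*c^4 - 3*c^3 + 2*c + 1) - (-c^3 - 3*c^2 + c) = -c^6 - 2*c^5 - 5*c^4 - 2*c^3 + 3*c^2 + c + 1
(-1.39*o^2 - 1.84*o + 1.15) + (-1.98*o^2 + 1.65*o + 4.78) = -3.37*o^2 - 0.19*o + 5.93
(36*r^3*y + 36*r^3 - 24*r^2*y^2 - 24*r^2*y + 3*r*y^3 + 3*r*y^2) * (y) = 36*r^3*y^2 + 36*r^3*y - 24*r^2*y^3 - 24*r^2*y^2 + 3*r*y^4 + 3*r*y^3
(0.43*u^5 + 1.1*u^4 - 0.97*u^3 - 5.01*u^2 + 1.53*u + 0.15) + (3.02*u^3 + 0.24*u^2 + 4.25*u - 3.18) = 0.43*u^5 + 1.1*u^4 + 2.05*u^3 - 4.77*u^2 + 5.78*u - 3.03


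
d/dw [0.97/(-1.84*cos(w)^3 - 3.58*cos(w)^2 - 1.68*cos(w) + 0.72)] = (5.3544*sin(w)^2 - 6.9452*cos(w) - 6.984)*sin(w)/(1.84*cos(w)^3 + 3.58*cos(w)^2 + 1.68*cos(w) - 0.72)^2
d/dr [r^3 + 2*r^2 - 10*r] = 3*r^2 + 4*r - 10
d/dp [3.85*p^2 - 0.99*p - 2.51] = 7.7*p - 0.99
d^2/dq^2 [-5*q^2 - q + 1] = -10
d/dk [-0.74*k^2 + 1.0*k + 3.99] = 1.0 - 1.48*k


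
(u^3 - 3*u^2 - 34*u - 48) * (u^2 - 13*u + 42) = u^5 - 16*u^4 + 47*u^3 + 268*u^2 - 804*u - 2016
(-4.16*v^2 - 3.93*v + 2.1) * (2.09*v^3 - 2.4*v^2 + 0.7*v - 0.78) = -8.6944*v^5 + 1.7703*v^4 + 10.909*v^3 - 4.5462*v^2 + 4.5354*v - 1.638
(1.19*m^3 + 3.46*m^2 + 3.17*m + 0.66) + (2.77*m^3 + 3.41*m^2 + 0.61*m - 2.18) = 3.96*m^3 + 6.87*m^2 + 3.78*m - 1.52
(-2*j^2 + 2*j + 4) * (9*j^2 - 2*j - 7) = -18*j^4 + 22*j^3 + 46*j^2 - 22*j - 28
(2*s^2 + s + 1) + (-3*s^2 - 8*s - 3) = -s^2 - 7*s - 2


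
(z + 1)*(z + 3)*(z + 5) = z^3 + 9*z^2 + 23*z + 15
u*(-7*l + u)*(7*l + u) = -49*l^2*u + u^3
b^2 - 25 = (b - 5)*(b + 5)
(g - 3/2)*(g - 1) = g^2 - 5*g/2 + 3/2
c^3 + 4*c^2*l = c^2*(c + 4*l)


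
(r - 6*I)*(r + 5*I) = r^2 - I*r + 30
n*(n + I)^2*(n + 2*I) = n^4 + 4*I*n^3 - 5*n^2 - 2*I*n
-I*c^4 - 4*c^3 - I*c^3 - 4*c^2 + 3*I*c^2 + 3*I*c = c*(c - 3*I)*(c - I)*(-I*c - I)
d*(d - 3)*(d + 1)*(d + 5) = d^4 + 3*d^3 - 13*d^2 - 15*d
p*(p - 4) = p^2 - 4*p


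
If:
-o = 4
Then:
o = -4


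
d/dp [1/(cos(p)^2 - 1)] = 2*cos(p)/sin(p)^3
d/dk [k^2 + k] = 2*k + 1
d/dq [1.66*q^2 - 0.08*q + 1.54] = 3.32*q - 0.08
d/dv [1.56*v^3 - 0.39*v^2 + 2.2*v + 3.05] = 4.68*v^2 - 0.78*v + 2.2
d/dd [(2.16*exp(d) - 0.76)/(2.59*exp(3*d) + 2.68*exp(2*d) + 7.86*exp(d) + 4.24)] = (-11.1888*exp(3*d) + 0.116399999999999*exp(2*d) + 4.0736*exp(d) + 15.132)*exp(d)/(6.7081*exp(6*d) + 13.8824*exp(5*d) + 47.8972*exp(4*d) + 64.0928*exp(3*d) + 84.506*exp(2*d) + 66.6528*exp(d) + 17.9776)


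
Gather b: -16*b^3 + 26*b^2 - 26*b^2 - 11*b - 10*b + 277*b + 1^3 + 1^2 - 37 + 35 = -16*b^3 + 256*b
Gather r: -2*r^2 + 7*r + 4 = -2*r^2 + 7*r + 4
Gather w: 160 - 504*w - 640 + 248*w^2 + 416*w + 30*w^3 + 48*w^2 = 30*w^3 + 296*w^2 - 88*w - 480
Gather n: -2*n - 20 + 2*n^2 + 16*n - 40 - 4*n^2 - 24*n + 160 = -2*n^2 - 10*n + 100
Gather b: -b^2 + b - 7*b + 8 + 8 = -b^2 - 6*b + 16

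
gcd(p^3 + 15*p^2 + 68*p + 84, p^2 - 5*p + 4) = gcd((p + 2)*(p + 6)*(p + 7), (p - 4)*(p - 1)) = 1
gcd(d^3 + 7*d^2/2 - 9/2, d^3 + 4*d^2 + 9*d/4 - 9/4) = d^2 + 9*d/2 + 9/2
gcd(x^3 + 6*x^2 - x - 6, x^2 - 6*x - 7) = x + 1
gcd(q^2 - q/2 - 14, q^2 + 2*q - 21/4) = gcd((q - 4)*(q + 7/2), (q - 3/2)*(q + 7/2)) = q + 7/2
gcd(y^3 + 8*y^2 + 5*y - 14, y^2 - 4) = y + 2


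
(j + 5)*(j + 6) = j^2 + 11*j + 30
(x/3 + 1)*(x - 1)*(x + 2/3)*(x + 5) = x^4/3 + 23*x^3/9 + 35*x^2/9 - 31*x/9 - 10/3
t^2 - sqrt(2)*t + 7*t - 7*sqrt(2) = (t + 7)*(t - sqrt(2))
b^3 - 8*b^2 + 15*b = b*(b - 5)*(b - 3)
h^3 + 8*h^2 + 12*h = h*(h + 2)*(h + 6)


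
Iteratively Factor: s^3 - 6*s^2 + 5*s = (s)*(s^2 - 6*s + 5) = s*(s - 5)*(s - 1)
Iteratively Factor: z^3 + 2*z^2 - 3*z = (z + 3)*(z^2 - z) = (z - 1)*(z + 3)*(z)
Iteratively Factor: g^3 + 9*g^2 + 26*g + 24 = (g + 2)*(g^2 + 7*g + 12) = (g + 2)*(g + 4)*(g + 3)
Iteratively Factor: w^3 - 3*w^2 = (w)*(w^2 - 3*w) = w*(w - 3)*(w)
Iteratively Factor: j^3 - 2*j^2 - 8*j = (j)*(j^2 - 2*j - 8) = j*(j - 4)*(j + 2)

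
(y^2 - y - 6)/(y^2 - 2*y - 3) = (y + 2)/(y + 1)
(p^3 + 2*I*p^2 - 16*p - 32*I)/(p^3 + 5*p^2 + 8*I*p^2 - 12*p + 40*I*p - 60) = (p^2 - 16)/(p^2 + p*(5 + 6*I) + 30*I)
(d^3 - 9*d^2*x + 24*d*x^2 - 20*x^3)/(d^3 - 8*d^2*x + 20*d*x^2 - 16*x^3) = (-d + 5*x)/(-d + 4*x)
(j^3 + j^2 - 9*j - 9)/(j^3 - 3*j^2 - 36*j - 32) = (j^2 - 9)/(j^2 - 4*j - 32)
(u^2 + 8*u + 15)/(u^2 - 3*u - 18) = (u + 5)/(u - 6)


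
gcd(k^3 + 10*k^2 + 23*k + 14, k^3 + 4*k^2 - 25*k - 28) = k^2 + 8*k + 7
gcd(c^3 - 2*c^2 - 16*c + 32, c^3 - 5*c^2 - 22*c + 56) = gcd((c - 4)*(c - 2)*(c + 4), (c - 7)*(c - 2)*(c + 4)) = c^2 + 2*c - 8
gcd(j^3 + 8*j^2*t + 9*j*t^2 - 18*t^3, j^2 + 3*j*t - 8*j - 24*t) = j + 3*t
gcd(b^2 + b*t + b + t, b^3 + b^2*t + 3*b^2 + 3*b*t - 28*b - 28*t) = b + t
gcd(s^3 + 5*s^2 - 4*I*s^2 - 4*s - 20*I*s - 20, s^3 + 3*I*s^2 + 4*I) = 1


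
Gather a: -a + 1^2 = 1 - a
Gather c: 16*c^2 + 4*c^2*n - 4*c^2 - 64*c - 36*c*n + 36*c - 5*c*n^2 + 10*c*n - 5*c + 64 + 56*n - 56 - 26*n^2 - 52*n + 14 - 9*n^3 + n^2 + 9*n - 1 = c^2*(4*n + 12) + c*(-5*n^2 - 26*n - 33) - 9*n^3 - 25*n^2 + 13*n + 21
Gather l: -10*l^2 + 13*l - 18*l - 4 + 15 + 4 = -10*l^2 - 5*l + 15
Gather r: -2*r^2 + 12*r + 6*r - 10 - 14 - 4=-2*r^2 + 18*r - 28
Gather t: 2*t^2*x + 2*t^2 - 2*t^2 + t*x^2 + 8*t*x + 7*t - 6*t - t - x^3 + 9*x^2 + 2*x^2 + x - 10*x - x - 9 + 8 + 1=2*t^2*x + t*(x^2 + 8*x) - x^3 + 11*x^2 - 10*x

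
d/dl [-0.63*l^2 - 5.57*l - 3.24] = -1.26*l - 5.57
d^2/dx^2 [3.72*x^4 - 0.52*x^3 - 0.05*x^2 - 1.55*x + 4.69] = 44.64*x^2 - 3.12*x - 0.1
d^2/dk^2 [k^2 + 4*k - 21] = 2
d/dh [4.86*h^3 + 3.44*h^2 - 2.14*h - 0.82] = 14.58*h^2 + 6.88*h - 2.14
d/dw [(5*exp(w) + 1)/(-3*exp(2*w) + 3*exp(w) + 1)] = (15*exp(2*w) + 6*exp(w) + 2)*exp(w)/(9*exp(4*w) - 18*exp(3*w) + 3*exp(2*w) + 6*exp(w) + 1)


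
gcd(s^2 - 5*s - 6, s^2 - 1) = s + 1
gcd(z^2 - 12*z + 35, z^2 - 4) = 1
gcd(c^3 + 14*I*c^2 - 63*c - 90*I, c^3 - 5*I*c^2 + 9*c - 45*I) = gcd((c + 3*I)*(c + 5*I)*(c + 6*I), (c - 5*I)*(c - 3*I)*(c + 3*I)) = c + 3*I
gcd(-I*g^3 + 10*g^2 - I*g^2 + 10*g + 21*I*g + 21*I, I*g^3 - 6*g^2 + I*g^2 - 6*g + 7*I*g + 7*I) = g^2 + g*(1 + 7*I) + 7*I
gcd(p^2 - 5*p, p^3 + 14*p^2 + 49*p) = p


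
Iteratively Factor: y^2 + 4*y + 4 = (y + 2)*(y + 2)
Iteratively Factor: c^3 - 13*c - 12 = (c + 3)*(c^2 - 3*c - 4) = (c + 1)*(c + 3)*(c - 4)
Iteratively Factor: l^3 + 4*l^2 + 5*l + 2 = (l + 2)*(l^2 + 2*l + 1) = (l + 1)*(l + 2)*(l + 1)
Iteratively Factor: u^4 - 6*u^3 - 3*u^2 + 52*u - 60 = (u - 5)*(u^3 - u^2 - 8*u + 12) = (u - 5)*(u - 2)*(u^2 + u - 6) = (u - 5)*(u - 2)^2*(u + 3)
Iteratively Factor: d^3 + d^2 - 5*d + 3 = (d + 3)*(d^2 - 2*d + 1) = (d - 1)*(d + 3)*(d - 1)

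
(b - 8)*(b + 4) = b^2 - 4*b - 32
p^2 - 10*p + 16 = (p - 8)*(p - 2)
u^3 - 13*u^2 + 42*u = u*(u - 7)*(u - 6)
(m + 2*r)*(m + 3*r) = m^2 + 5*m*r + 6*r^2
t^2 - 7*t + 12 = (t - 4)*(t - 3)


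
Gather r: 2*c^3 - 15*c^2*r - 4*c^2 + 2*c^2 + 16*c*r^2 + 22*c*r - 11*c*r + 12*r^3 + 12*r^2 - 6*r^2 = 2*c^3 - 2*c^2 + 12*r^3 + r^2*(16*c + 6) + r*(-15*c^2 + 11*c)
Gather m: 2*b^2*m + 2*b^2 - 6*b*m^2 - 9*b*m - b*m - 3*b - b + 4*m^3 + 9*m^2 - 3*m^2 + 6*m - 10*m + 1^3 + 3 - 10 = 2*b^2 - 4*b + 4*m^3 + m^2*(6 - 6*b) + m*(2*b^2 - 10*b - 4) - 6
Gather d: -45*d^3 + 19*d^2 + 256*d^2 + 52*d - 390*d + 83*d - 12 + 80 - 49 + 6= -45*d^3 + 275*d^2 - 255*d + 25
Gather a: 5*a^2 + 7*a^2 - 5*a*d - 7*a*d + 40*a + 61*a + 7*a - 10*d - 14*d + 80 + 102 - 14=12*a^2 + a*(108 - 12*d) - 24*d + 168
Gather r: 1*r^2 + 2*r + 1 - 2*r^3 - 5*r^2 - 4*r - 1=-2*r^3 - 4*r^2 - 2*r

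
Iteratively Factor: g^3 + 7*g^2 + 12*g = (g + 4)*(g^2 + 3*g) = g*(g + 4)*(g + 3)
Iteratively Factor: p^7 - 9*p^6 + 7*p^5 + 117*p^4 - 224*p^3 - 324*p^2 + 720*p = (p + 3)*(p^6 - 12*p^5 + 43*p^4 - 12*p^3 - 188*p^2 + 240*p) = p*(p + 3)*(p^5 - 12*p^4 + 43*p^3 - 12*p^2 - 188*p + 240) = p*(p - 3)*(p + 3)*(p^4 - 9*p^3 + 16*p^2 + 36*p - 80) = p*(p - 4)*(p - 3)*(p + 3)*(p^3 - 5*p^2 - 4*p + 20) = p*(p - 4)*(p - 3)*(p - 2)*(p + 3)*(p^2 - 3*p - 10) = p*(p - 4)*(p - 3)*(p - 2)*(p + 2)*(p + 3)*(p - 5)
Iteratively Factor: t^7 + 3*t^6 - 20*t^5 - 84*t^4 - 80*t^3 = (t)*(t^6 + 3*t^5 - 20*t^4 - 84*t^3 - 80*t^2) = t*(t + 2)*(t^5 + t^4 - 22*t^3 - 40*t^2) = t*(t + 2)^2*(t^4 - t^3 - 20*t^2) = t^2*(t + 2)^2*(t^3 - t^2 - 20*t) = t^2*(t - 5)*(t + 2)^2*(t^2 + 4*t) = t^3*(t - 5)*(t + 2)^2*(t + 4)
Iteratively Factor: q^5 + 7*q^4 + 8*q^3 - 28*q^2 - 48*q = (q - 2)*(q^4 + 9*q^3 + 26*q^2 + 24*q) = (q - 2)*(q + 2)*(q^3 + 7*q^2 + 12*q) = q*(q - 2)*(q + 2)*(q^2 + 7*q + 12) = q*(q - 2)*(q + 2)*(q + 4)*(q + 3)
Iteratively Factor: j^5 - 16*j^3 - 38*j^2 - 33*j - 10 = (j + 2)*(j^4 - 2*j^3 - 12*j^2 - 14*j - 5) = (j + 1)*(j + 2)*(j^3 - 3*j^2 - 9*j - 5) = (j - 5)*(j + 1)*(j + 2)*(j^2 + 2*j + 1) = (j - 5)*(j + 1)^2*(j + 2)*(j + 1)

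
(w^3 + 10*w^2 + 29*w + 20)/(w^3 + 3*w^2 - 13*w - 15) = (w + 4)/(w - 3)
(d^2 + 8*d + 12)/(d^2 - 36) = (d + 2)/(d - 6)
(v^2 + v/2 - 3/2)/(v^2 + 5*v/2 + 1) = (2*v^2 + v - 3)/(2*v^2 + 5*v + 2)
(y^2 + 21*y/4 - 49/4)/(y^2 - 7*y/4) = (y + 7)/y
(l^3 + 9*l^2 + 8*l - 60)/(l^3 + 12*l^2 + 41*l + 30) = (l - 2)/(l + 1)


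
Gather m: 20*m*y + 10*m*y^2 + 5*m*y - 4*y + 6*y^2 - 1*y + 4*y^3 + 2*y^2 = m*(10*y^2 + 25*y) + 4*y^3 + 8*y^2 - 5*y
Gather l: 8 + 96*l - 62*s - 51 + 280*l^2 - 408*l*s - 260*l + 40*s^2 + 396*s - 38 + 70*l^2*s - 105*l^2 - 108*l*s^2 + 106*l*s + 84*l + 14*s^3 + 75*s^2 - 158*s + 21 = l^2*(70*s + 175) + l*(-108*s^2 - 302*s - 80) + 14*s^3 + 115*s^2 + 176*s - 60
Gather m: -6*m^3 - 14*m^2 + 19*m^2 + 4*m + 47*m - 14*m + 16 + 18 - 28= -6*m^3 + 5*m^2 + 37*m + 6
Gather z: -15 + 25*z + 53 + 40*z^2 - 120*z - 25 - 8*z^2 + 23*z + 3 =32*z^2 - 72*z + 16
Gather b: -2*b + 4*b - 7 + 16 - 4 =2*b + 5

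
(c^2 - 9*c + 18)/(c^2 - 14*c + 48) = (c - 3)/(c - 8)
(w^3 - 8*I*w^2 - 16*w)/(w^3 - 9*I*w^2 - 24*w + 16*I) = w/(w - I)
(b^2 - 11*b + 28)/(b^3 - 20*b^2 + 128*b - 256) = (b - 7)/(b^2 - 16*b + 64)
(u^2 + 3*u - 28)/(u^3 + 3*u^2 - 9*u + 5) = (u^2 + 3*u - 28)/(u^3 + 3*u^2 - 9*u + 5)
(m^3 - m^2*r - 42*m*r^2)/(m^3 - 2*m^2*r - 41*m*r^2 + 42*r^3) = m/(m - r)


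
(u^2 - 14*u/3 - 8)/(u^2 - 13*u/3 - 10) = (3*u + 4)/(3*u + 5)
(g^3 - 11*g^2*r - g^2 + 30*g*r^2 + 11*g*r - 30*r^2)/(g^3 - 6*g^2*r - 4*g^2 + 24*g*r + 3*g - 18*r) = (g - 5*r)/(g - 3)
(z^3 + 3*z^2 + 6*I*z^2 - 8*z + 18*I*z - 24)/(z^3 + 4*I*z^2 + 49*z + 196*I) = (z^2 + z*(3 + 2*I) + 6*I)/(z^2 + 49)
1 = 1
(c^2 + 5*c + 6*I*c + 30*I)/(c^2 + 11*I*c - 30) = (c + 5)/(c + 5*I)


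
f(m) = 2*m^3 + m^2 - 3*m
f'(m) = 6*m^2 + 2*m - 3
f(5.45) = 337.11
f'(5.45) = 186.12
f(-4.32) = -129.62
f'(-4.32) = 100.33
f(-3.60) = -69.55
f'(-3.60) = 67.56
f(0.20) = -0.54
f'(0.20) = -2.36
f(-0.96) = 2.03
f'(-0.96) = 0.61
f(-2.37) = -13.90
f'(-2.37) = 25.96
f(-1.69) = -1.73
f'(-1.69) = 10.76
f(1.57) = 5.49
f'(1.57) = 14.93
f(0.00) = 0.00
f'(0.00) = -3.00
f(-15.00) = -6480.00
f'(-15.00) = 1317.00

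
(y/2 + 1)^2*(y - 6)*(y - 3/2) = y^4/4 - 7*y^3/8 - 17*y^2/4 + 3*y/2 + 9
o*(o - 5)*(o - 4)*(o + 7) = o^4 - 2*o^3 - 43*o^2 + 140*o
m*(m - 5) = m^2 - 5*m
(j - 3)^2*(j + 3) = j^3 - 3*j^2 - 9*j + 27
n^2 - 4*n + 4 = (n - 2)^2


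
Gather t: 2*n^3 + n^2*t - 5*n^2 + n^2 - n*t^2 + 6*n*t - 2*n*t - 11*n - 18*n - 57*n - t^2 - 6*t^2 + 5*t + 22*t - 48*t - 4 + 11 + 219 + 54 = 2*n^3 - 4*n^2 - 86*n + t^2*(-n - 7) + t*(n^2 + 4*n - 21) + 280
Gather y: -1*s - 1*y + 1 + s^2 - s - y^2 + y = s^2 - 2*s - y^2 + 1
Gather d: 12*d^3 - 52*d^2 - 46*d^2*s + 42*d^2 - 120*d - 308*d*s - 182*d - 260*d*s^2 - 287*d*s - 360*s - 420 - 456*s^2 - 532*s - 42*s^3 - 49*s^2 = 12*d^3 + d^2*(-46*s - 10) + d*(-260*s^2 - 595*s - 302) - 42*s^3 - 505*s^2 - 892*s - 420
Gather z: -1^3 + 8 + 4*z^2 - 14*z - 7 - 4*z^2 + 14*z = 0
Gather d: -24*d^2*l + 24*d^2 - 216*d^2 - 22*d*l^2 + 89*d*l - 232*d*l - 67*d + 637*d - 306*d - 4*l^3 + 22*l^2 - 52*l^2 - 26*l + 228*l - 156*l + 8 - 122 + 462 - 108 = d^2*(-24*l - 192) + d*(-22*l^2 - 143*l + 264) - 4*l^3 - 30*l^2 + 46*l + 240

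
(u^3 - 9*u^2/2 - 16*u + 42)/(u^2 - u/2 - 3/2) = (-2*u^3 + 9*u^2 + 32*u - 84)/(-2*u^2 + u + 3)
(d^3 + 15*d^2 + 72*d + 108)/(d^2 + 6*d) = d + 9 + 18/d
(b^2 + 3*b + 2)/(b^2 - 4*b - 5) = (b + 2)/(b - 5)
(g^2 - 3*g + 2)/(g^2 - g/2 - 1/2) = 2*(g - 2)/(2*g + 1)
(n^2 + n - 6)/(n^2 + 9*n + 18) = (n - 2)/(n + 6)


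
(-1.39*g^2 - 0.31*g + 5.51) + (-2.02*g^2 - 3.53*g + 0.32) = -3.41*g^2 - 3.84*g + 5.83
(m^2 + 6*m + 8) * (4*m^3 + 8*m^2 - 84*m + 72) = 4*m^5 + 32*m^4 - 4*m^3 - 368*m^2 - 240*m + 576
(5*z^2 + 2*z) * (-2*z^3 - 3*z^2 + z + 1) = -10*z^5 - 19*z^4 - z^3 + 7*z^2 + 2*z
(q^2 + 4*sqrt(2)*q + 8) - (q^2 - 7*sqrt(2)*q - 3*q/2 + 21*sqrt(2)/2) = 3*q/2 + 11*sqrt(2)*q - 21*sqrt(2)/2 + 8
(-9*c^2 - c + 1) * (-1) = 9*c^2 + c - 1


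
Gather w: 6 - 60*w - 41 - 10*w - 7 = -70*w - 42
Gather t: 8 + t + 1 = t + 9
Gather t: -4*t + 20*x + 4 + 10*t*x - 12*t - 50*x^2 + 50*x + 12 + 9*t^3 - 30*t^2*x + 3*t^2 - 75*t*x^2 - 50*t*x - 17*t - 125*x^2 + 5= 9*t^3 + t^2*(3 - 30*x) + t*(-75*x^2 - 40*x - 33) - 175*x^2 + 70*x + 21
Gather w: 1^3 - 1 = 0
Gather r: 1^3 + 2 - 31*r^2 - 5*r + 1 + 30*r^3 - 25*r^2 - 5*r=30*r^3 - 56*r^2 - 10*r + 4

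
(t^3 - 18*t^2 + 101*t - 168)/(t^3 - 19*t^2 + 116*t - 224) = (t - 3)/(t - 4)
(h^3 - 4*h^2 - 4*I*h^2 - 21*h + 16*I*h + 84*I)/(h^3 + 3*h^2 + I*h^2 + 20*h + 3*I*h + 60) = (h - 7)/(h + 5*I)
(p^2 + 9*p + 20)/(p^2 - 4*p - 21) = (p^2 + 9*p + 20)/(p^2 - 4*p - 21)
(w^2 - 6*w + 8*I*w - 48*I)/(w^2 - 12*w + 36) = (w + 8*I)/(w - 6)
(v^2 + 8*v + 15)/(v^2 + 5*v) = (v + 3)/v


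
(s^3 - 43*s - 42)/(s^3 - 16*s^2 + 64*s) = (s^3 - 43*s - 42)/(s*(s^2 - 16*s + 64))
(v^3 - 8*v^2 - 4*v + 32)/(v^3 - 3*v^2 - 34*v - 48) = (v - 2)/(v + 3)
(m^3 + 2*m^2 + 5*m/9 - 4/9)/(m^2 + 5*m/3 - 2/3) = (3*m^2 + 7*m + 4)/(3*(m + 2))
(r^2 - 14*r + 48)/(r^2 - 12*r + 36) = (r - 8)/(r - 6)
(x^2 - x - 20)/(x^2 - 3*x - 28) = (x - 5)/(x - 7)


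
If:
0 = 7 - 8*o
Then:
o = 7/8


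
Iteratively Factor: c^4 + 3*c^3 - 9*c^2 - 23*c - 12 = (c - 3)*(c^3 + 6*c^2 + 9*c + 4) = (c - 3)*(c + 1)*(c^2 + 5*c + 4) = (c - 3)*(c + 1)^2*(c + 4)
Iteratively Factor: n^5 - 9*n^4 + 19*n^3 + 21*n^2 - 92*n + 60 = (n - 5)*(n^4 - 4*n^3 - n^2 + 16*n - 12) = (n - 5)*(n + 2)*(n^3 - 6*n^2 + 11*n - 6) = (n - 5)*(n - 1)*(n + 2)*(n^2 - 5*n + 6) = (n - 5)*(n - 2)*(n - 1)*(n + 2)*(n - 3)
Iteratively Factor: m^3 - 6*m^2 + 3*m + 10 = (m + 1)*(m^2 - 7*m + 10) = (m - 2)*(m + 1)*(m - 5)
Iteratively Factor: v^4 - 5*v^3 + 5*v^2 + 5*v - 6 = (v + 1)*(v^3 - 6*v^2 + 11*v - 6) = (v - 2)*(v + 1)*(v^2 - 4*v + 3) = (v - 2)*(v - 1)*(v + 1)*(v - 3)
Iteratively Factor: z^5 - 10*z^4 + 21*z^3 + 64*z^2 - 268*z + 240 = (z - 2)*(z^4 - 8*z^3 + 5*z^2 + 74*z - 120) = (z - 5)*(z - 2)*(z^3 - 3*z^2 - 10*z + 24) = (z - 5)*(z - 2)^2*(z^2 - z - 12) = (z - 5)*(z - 2)^2*(z + 3)*(z - 4)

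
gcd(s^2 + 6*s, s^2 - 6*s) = s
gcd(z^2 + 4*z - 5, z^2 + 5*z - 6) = z - 1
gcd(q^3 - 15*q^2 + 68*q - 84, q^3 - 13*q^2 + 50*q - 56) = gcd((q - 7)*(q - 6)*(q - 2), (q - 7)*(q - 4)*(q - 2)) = q^2 - 9*q + 14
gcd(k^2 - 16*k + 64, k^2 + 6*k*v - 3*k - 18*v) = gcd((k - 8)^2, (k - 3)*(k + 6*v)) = 1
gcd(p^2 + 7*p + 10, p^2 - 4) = p + 2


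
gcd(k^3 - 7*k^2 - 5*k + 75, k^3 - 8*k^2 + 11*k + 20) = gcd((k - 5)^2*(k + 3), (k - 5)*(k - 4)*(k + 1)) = k - 5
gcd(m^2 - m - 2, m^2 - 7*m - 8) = m + 1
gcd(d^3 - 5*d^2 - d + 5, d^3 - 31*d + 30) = d^2 - 6*d + 5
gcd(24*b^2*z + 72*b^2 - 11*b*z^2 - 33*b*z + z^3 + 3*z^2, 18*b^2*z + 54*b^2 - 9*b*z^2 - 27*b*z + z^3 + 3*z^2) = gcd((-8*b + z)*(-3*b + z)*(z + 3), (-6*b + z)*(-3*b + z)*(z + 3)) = -3*b*z - 9*b + z^2 + 3*z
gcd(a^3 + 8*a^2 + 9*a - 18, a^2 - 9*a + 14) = 1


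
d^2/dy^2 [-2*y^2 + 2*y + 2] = -4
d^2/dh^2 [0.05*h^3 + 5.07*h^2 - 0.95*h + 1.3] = 0.3*h + 10.14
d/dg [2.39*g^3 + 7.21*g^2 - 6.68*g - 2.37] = 7.17*g^2 + 14.42*g - 6.68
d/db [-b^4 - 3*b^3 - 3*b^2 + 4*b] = -4*b^3 - 9*b^2 - 6*b + 4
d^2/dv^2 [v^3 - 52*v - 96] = 6*v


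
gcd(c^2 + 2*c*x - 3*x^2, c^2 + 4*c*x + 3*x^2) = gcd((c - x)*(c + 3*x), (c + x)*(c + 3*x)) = c + 3*x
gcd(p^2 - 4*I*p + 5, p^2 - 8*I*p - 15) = p - 5*I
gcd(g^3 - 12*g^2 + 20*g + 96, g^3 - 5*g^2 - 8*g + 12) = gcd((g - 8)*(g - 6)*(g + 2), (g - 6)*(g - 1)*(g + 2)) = g^2 - 4*g - 12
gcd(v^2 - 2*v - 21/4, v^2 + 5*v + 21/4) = v + 3/2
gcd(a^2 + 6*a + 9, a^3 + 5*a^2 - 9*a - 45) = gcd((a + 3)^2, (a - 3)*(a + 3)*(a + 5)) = a + 3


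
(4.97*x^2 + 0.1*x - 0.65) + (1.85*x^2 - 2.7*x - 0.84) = 6.82*x^2 - 2.6*x - 1.49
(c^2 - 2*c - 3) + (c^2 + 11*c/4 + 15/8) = 2*c^2 + 3*c/4 - 9/8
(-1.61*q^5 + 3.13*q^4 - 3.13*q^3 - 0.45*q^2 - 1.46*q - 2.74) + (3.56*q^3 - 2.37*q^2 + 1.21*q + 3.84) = -1.61*q^5 + 3.13*q^4 + 0.43*q^3 - 2.82*q^2 - 0.25*q + 1.1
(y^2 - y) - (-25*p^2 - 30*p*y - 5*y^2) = 25*p^2 + 30*p*y + 6*y^2 - y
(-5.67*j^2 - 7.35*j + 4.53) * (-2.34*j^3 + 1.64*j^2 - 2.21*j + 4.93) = 13.2678*j^5 + 7.9002*j^4 - 10.1235*j^3 - 4.2804*j^2 - 46.2468*j + 22.3329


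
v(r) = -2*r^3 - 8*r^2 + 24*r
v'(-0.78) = 32.83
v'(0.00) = 24.00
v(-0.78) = -22.64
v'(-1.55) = 34.38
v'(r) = -6*r^2 - 16*r + 24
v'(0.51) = 14.28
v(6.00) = -576.00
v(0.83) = 13.27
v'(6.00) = -288.00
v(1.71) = 7.65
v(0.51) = 9.89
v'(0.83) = 6.59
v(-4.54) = -86.70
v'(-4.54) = -27.03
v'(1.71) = -20.90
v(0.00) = 0.00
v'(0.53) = 13.83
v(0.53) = 10.18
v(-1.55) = -48.97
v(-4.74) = -80.51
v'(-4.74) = -34.97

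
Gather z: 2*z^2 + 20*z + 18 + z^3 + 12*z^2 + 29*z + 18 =z^3 + 14*z^2 + 49*z + 36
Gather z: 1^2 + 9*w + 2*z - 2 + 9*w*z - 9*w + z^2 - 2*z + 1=9*w*z + z^2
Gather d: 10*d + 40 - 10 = 10*d + 30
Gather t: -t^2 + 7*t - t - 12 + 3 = -t^2 + 6*t - 9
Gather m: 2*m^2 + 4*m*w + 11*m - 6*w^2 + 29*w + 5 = 2*m^2 + m*(4*w + 11) - 6*w^2 + 29*w + 5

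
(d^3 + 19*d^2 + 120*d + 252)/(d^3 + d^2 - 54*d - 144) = (d^2 + 13*d + 42)/(d^2 - 5*d - 24)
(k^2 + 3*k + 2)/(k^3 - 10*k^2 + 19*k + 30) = (k + 2)/(k^2 - 11*k + 30)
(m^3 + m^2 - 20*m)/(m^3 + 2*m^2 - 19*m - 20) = m/(m + 1)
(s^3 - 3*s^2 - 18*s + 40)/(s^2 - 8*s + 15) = (s^2 + 2*s - 8)/(s - 3)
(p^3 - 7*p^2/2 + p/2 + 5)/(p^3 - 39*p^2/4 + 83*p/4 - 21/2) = 2*(2*p^2 - 3*p - 5)/(4*p^2 - 31*p + 21)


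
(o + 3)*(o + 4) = o^2 + 7*o + 12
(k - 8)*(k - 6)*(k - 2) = k^3 - 16*k^2 + 76*k - 96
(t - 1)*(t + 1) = t^2 - 1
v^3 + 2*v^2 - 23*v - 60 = (v - 5)*(v + 3)*(v + 4)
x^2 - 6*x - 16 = (x - 8)*(x + 2)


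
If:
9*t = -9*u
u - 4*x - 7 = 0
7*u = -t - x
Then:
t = -7/25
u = 7/25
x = -42/25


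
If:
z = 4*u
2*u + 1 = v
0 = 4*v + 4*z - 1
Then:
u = -1/8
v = 3/4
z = -1/2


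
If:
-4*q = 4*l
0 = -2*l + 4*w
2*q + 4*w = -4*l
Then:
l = 0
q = 0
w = 0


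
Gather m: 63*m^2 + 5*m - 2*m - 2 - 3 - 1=63*m^2 + 3*m - 6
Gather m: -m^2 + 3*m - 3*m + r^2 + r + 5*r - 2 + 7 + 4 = -m^2 + r^2 + 6*r + 9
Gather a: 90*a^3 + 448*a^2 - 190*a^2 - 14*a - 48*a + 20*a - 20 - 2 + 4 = 90*a^3 + 258*a^2 - 42*a - 18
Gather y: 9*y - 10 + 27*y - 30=36*y - 40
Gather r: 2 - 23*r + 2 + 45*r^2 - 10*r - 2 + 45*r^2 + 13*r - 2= 90*r^2 - 20*r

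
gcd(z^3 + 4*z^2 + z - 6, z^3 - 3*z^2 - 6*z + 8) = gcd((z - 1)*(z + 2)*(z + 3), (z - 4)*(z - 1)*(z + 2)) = z^2 + z - 2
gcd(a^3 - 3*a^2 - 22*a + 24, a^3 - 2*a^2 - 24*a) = a^2 - 2*a - 24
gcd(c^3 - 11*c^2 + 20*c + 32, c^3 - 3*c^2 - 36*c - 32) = c^2 - 7*c - 8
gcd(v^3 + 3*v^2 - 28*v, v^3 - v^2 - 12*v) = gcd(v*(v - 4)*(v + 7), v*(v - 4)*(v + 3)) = v^2 - 4*v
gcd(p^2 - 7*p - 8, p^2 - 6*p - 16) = p - 8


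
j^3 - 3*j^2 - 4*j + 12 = (j - 3)*(j - 2)*(j + 2)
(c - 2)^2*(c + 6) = c^3 + 2*c^2 - 20*c + 24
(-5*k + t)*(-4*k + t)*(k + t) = 20*k^3 + 11*k^2*t - 8*k*t^2 + t^3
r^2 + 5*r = r*(r + 5)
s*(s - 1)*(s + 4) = s^3 + 3*s^2 - 4*s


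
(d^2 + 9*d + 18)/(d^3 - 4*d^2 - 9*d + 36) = (d + 6)/(d^2 - 7*d + 12)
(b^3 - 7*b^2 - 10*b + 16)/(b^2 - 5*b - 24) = (b^2 + b - 2)/(b + 3)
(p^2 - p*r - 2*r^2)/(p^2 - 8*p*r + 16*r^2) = (p^2 - p*r - 2*r^2)/(p^2 - 8*p*r + 16*r^2)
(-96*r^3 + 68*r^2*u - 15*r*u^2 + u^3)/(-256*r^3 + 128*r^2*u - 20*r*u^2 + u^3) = (3*r - u)/(8*r - u)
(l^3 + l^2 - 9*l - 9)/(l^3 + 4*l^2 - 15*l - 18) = (l + 3)/(l + 6)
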